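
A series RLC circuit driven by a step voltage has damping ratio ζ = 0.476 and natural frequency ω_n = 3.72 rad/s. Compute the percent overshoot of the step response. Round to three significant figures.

%OS ≈ 18.3%

For an underdamped second-order system, %OS = 100·exp(−πζ/√(1−ζ²)).
πζ/√(1−ζ²) = π·0.476/√(1−0.227) = 1.700, so %OS = 100·e^(−1.700) = 18.3%.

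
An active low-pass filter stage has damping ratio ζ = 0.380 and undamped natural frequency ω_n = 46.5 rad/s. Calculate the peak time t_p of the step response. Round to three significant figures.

The damped frequency is ω_d = ω_n√(1−ζ²) = 46.5·√(1−0.144) = 43.0 rad/s.
Peak time t_p = π/ω_d = π/43.0 = 0.0730 s.

t_p ≈ 0.0730 s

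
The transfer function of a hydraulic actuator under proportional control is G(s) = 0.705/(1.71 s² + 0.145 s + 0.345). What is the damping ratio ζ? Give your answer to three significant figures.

ζ ≈ 0.0944

Dividing through by 1.71: denominator becomes s² + 0.08480 s + 0.2018.
So ω_n = √0.2018 = 0.449 rad/s and ζ = 0.08480/(2·0.449) = 0.0944.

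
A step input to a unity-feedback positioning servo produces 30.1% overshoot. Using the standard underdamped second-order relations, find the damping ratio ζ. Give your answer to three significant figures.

From %OS = 100·exp(−πζ/√(1−ζ²)), invert to get ζ = −ln(OS)/√(π² + ln²(OS)) with OS = 0.301.
−ln 0.301 = 1.201, so ζ = 1.201/√(π² + 1.442) = 0.357.

ζ ≈ 0.357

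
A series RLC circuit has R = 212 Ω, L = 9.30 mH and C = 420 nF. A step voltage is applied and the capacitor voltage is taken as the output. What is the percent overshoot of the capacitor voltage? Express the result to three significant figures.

For a series RLC circuit (capacitor voltage as output), ω_n = 1/√(LC) = 1/√(9.30 mH · 420 nF) = 16000 rad/s.
ζ = (R/2)·√(C/L) = (212/2)·√(420 nF/9.30 mH) = 0.712.
%OS = 100·exp(−πζ/√(1−ζ²)) = 4.12%.

%OS ≈ 4.12%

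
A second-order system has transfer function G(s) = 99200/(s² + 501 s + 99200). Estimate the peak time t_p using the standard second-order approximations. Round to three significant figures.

t_p ≈ 0.0165 s

Matching coefficients with s² + 2ζω_n s + ω_n² gives ω_n² = 99200 ⇒ ω_n = 315 rad/s, and ζ = 501/(2ω_n) = 0.795.
ω_d = ω_n√(1−ζ²) = 191 rad/s. Then t_p = π/ω_d = 0.0165 s.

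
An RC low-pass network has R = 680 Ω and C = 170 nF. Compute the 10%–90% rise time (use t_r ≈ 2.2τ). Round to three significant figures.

τ = RC = 680 × 170 nF = 0.000116 s.
t_r ≈ 2.2τ = 0.000254 s.

t_r ≈ 0.000254 s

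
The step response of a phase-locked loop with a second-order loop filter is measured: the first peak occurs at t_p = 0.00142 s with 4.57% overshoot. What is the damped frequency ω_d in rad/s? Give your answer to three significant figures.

ω_d ≈ 2210 rad/s

t_p = π/ω_d, so ω_d = π/0.00142 = 2210 rad/s.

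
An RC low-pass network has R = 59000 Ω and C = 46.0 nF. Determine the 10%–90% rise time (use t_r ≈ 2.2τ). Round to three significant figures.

τ = RC = 59000 × 46.0 nF = 0.00271 s.
t_r ≈ 2.2τ = 0.00597 s.

t_r ≈ 0.00597 s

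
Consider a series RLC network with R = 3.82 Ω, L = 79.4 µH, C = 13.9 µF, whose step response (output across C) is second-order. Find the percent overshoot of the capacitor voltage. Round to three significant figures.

%OS ≈ 1.54%

For a series RLC circuit (capacitor voltage as output), ω_n = 1/√(LC) = 1/√(79.4 µH · 13.9 µF) = 30100 rad/s.
ζ = (R/2)·√(C/L) = (3.82/2)·√(13.9 µF/79.4 µH) = 0.799.
%OS = 100·exp(−πζ/√(1−ζ²)) = 1.54%.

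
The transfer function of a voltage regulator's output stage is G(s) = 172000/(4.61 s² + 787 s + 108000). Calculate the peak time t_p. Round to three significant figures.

t_p ≈ 0.0247 s

Dividing through by 4.61: denominator becomes s² + 170.7 s + 23430.
So ω_n = √23430 = 153 rad/s and ζ = 170.7/(2·153) = 0.558.
The damped frequency ω_d = ω_n√(1−ζ²) = 127 rad/s. t_p = π/ω_d = 0.0247 s.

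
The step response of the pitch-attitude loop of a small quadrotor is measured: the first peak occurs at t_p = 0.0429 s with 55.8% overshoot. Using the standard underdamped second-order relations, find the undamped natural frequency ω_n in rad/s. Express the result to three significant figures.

The overshoot fixes ζ = −ln(OS)/√(π²+ln²(OS)) = 0.183.
t_p = π/ω_d ⇒ ω_d = 73.2 rad/s; then ω_n = ω_d/√(1−ζ²) = 74.5 rad/s.

ω_n ≈ 74.5 rad/s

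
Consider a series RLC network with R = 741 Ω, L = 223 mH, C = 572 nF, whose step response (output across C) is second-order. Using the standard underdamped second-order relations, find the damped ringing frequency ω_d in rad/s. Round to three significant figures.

For a series RLC circuit (capacitor voltage as output), ω_n = 1/√(LC) = 1/√(223 mH · 572 nF) = 2800 rad/s.
ζ = (R/2)·√(C/L) = (741/2)·√(572 nF/223 mH) = 0.593.
The damped frequency ω_d = ω_n√(1−ζ²) = 2250 rad/s.

ω_d ≈ 2250 rad/s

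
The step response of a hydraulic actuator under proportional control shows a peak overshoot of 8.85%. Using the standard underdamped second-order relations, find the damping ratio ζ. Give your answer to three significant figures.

ζ = −ln(OS)/√(π² + (ln OS)²). With OS = 0.0885, ln OS = −2.425 and ζ = 2.425/3.969 = 0.611.

ζ ≈ 0.611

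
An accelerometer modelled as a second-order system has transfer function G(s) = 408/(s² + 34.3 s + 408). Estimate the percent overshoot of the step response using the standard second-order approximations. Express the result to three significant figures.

%OS ≈ 0.642%

Comparing the denominator to s² + 2ζω_n s + ω_n²: ω_n = √408 = 20.2 rad/s, and 2ζω_n = 34.3 so ζ = 34.3/(2·20.2) = 0.849.
%OS = 100 e^{−πζ/√(1−ζ²)} with ζ = 0.849 gives 0.642%.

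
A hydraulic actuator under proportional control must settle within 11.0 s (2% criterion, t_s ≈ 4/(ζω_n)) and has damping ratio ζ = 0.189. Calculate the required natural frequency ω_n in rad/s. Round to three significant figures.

Rearranging t_s ≈ 4/(ζω_n) gives ω_n = 4/(ζ·t_s) = 4/(0.189 × 11.0) = 1.92 rad/s.

ω_n ≈ 1.92 rad/s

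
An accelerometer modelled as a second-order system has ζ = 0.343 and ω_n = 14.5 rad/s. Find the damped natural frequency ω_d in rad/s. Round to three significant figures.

ω_d ≈ 13.6 rad/s

ω_d = ω_n√(1−ζ²) = 14.5·√0.882 = 13.6 rad/s.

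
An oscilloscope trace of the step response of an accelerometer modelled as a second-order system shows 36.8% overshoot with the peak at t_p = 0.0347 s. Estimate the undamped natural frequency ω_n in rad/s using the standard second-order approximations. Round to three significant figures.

From the overshoot, ζ = −ln(OS)/√(π²+ln²(OS)) = 0.303.
From t_p = π/ω_d, ω_d = π/0.0347 = 90.5 rad/s, so ω_n = ω_d/√(1−ζ²) = 95.0 rad/s.

ω_n ≈ 95.0 rad/s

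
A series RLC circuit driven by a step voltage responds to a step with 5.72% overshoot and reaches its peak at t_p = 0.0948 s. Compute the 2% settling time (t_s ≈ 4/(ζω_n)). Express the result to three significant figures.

t_s ≈ 0.133 s

From the overshoot, ζ = −ln(OS)/√(π²+ln²(OS)) = 0.673.
t_p = π/ω_d ⇒ ω_d = 33.1 rad/s; then ω_n = ω_d/√(1−ζ²) = 44.8 rad/s.
t_s ≈ 4/(ζω_n) = 4/(0.673·44.8) = 0.133 s.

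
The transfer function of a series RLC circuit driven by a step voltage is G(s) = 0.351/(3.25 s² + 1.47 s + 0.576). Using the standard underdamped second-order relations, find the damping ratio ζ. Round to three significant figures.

Dividing through by 3.25: denominator becomes s² + 0.4523 s + 0.1772.
So ω_n = √0.1772 = 0.421 rad/s and ζ = 0.4523/(2·0.421) = 0.537.

ζ ≈ 0.537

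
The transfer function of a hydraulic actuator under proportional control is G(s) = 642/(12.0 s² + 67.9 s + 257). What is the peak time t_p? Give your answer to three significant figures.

Dividing through by 12.0: denominator becomes s² + 5.658 s + 21.42.
So ω_n = √21.42 = 4.63 rad/s and ζ = 5.658/(2·4.63) = 0.611.
The damped frequency ω_d = ω_n√(1−ζ²) = 3.66 rad/s. t_p = π/ω_d = 0.858 s.

t_p ≈ 0.858 s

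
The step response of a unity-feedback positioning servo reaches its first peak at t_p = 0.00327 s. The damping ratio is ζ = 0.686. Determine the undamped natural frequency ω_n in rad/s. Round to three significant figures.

ω_n ≈ 1320 rad/s

Peak time t_p = π/ω_d, so ω_d = π/t_p = π/0.00327 = 961 rad/s.
ω_n = ω_d/√(1−ζ²) = 961/√0.529 = 1320 rad/s.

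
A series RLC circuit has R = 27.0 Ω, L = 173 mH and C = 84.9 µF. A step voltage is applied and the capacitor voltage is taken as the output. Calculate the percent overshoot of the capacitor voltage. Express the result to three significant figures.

For a series RLC circuit (capacitor voltage as output), ω_n = 1/√(LC) = 1/√(173 mH · 84.9 µF) = 261 rad/s.
ζ = (R/2)·√(C/L) = (27.0/2)·√(84.9 µF/173 mH) = 0.299.
Overshoot: exp(−π·0.299/√(1−0.299²)) = 0.374, i.e. 37.4%.

%OS ≈ 37.4%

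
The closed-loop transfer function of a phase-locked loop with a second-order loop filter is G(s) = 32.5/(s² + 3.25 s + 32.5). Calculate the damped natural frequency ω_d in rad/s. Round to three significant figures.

Comparing the denominator to s² + 2ζω_n s + ω_n²: ω_n = √32.5 = 5.70 rad/s, and 2ζω_n = 3.25 so ζ = 3.25/(2·5.70) = 0.285.
ω_d = 5.70·√(1 − 0.285²) = 5.46 rad/s.

ω_d ≈ 5.46 rad/s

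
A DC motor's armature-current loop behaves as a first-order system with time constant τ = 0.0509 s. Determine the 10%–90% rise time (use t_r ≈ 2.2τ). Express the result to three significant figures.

t_r ≈ 0.112 s

t_r ≈ 2.2τ = 0.112 s.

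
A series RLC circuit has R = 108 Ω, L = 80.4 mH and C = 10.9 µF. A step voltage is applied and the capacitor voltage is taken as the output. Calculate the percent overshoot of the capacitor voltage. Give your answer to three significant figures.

%OS ≈ 7.89%

For a series RLC circuit (capacitor voltage as output), ω_n = 1/√(LC) = 1/√(80.4 mH · 10.9 µF) = 1070 rad/s.
ζ = (R/2)·√(C/L) = (108/2)·√(10.9 µF/80.4 mH) = 0.629.
%OS = 100 e^{−πζ/√(1−ζ²)} with ζ = 0.629 gives 7.89%.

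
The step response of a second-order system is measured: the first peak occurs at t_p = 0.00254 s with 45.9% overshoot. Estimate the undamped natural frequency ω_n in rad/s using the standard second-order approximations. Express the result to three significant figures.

ω_n ≈ 1270 rad/s

From the overshoot, ζ = −ln(OS)/√(π²+ln²(OS)) = 0.241.
t_p = π/ω_d ⇒ ω_d = 1240 rad/s; then ω_n = ω_d/√(1−ζ²) = 1270 rad/s.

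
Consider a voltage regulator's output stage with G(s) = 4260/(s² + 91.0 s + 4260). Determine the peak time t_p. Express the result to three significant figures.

Comparing the denominator to s² + 2ζω_n s + ω_n²: ω_n = √4260 = 65.3 rad/s, and 2ζω_n = 91.0 so ζ = 91.0/(2·65.3) = 0.697.
ω_d = ω_n√(1−ζ²) = 46.8 rad/s. Then t_p = π/ω_d = 0.0671 s.

t_p ≈ 0.0671 s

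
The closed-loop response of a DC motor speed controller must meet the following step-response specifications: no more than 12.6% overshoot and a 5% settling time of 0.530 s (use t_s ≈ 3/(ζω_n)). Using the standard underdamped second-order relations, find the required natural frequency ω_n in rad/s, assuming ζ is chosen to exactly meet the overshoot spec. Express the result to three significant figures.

From %OS = 100·exp(−πζ/√(1−ζ²)), invert to get ζ = −ln(OS)/√(π² + ln²(OS)) with OS = 0.126.
−ln 0.126 = 2.071, so ζ = 2.071/√(π² + 4.291) = 0.550.
From t_s ≈ 3/(ζω_n): ω_n = 3/(ζ·t_s) = 3/(0.550·0.530) = 10.3 rad/s.

ω_n ≈ 10.3 rad/s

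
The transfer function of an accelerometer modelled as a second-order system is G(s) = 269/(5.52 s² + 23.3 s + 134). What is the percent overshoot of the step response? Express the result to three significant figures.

%OS ≈ 22.6%

Dividing through by 5.52: denominator becomes s² + 4.221 s + 24.28.
So ω_n = √24.28 = 4.93 rad/s and ζ = 4.221/(2·4.93) = 0.428.
%OS = 100·exp(−πζ/√(1−ζ²)) = 22.6%.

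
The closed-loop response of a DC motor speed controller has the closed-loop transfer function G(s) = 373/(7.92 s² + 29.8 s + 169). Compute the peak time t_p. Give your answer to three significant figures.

t_p ≈ 0.745 s

Dividing through by 7.92: denominator becomes s² + 3.763 s + 21.34.
So ω_n = √21.34 = 4.62 rad/s and ζ = 3.763/(2·4.62) = 0.407.
ω_d = 4.62·√(1 − 0.407²) = 4.22 rad/s. t_p = π/ω_d = 0.745 s.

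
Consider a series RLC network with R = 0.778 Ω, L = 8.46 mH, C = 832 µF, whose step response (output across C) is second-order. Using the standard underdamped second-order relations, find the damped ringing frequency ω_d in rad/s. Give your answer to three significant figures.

For a series RLC circuit (capacitor voltage as output), ω_n = 1/√(LC) = 1/√(8.46 mH · 832 µF) = 377 rad/s.
ζ = (R/2)·√(C/L) = (0.778/2)·√(832 µF/8.46 mH) = 0.122.
ω_d = 377·√(1 − 0.122²) = 374 rad/s.

ω_d ≈ 374 rad/s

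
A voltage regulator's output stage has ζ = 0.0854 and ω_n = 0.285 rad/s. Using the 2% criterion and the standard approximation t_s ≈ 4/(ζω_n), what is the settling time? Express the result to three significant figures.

t_s ≈ 164 s

t_s ≈ 4/(ζω_n) = 4/(0.0854 × 0.285) = 164 s.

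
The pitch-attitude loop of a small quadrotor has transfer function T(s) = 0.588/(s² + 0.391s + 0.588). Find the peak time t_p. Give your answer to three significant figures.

t_p ≈ 4.24 s

Matching coefficients with s² + 2ζω_n s + ω_n² gives ω_n² = 0.588 ⇒ ω_n = 0.767 rad/s, and ζ = 0.391/(2ω_n) = 0.255.
The damped frequency ω_d = ω_n√(1−ζ²) = 0.741 rad/s. Then t_p = π/ω_d = 4.24 s.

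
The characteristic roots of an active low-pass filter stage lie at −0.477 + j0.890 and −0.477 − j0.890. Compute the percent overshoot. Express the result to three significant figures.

The poles are at −σ ± jω_d with σ = 0.477 and ω_d = 0.890, so ω_n = √(σ²+ω_d²) = 1.01 rad/s and ζ = σ/ω_n = 0.472.
%OS = 100·exp(−πζ/√(1−ζ²)) = 18.6%.

%OS ≈ 18.6%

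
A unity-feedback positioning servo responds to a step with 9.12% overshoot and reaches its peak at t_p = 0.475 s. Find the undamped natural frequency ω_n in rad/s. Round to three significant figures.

ω_n ≈ 8.32 rad/s

The overshoot fixes ζ = −ln(OS)/√(π²+ln²(OS)) = 0.606.
t_p = π/ω_d ⇒ ω_d = 6.61 rad/s; then ω_n = ω_d/√(1−ζ²) = 8.32 rad/s.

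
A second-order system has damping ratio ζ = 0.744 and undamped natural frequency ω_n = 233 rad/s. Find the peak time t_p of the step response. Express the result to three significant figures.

The damped frequency is ω_d = ω_n√(1−ζ²) = 233·√(1−0.554) = 156 rad/s.
Peak time t_p = π/ω_d = π/156 = 0.0202 s.

t_p ≈ 0.0202 s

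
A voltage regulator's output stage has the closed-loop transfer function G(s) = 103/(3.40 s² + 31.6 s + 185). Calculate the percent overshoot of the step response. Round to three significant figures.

Dividing through by 3.40: denominator becomes s² + 9.294 s + 54.41.
So ω_n = √54.41 = 7.38 rad/s and ζ = 9.294/(2·7.38) = 0.630.
Overshoot: exp(−π·0.630/√(1−0.630²)) = 0.0782, i.e. 7.82%.

%OS ≈ 7.82%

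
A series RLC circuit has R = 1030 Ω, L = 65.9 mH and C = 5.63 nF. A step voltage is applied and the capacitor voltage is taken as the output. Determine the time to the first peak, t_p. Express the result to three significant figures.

For a series RLC circuit (capacitor voltage as output), ω_n = 1/√(LC) = 1/√(65.9 mH · 5.63 nF) = 51900 rad/s.
ζ = (R/2)·√(C/L) = (1030/2)·√(5.63 nF/65.9 mH) = 0.151.
ω_d = ω_n√(1−ζ²) = 51300 rad/s. t_p = π/ω_d = 0.0000612 s.

t_p ≈ 0.0000612 s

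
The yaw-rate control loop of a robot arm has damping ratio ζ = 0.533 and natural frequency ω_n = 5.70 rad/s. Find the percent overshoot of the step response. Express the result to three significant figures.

%OS ≈ 13.8%

For an underdamped second-order system, %OS = 100·exp(−πζ/√(1−ζ²)).
πζ/√(1−ζ²) = π·0.533/√(1−0.284) = 1.979, so %OS = 100·e^(−1.979) = 13.8%.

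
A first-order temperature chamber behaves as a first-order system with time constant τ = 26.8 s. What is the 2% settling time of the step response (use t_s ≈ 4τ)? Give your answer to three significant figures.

t_s ≈ 107 s

t_s ≈ 4τ = 107 s.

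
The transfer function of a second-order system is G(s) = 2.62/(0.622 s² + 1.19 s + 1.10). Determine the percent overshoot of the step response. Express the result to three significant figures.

Dividing through by 0.622: denominator becomes s² + 1.913 s + 1.768.
So ω_n = √1.768 = 1.33 rad/s and ζ = 1.913/(2·1.33) = 0.719.
%OS = 100·exp(−πζ/√(1−ζ²)) = 3.87%.

%OS ≈ 3.87%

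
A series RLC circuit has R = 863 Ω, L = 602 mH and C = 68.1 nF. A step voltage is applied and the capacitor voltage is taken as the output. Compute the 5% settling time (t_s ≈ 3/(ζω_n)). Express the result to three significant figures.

For a series RLC circuit (capacitor voltage as output), ω_n = 1/√(LC) = 1/√(602 mH · 68.1 nF) = 4940 rad/s.
ζ = (R/2)·√(C/L) = (863/2)·√(68.1 nF/602 mH) = 0.145.
t_s ≈ 3/(ζω_n) = 0.00419 s.

t_s ≈ 0.00419 s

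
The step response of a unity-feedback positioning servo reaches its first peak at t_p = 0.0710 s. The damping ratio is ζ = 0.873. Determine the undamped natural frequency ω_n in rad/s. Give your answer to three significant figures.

ω_n ≈ 90.7 rad/s

Peak time t_p = π/ω_d, so ω_d = π/t_p = π/0.0710 = 44.2 rad/s.
ω_n = ω_d/√(1−ζ²) = 44.2/√0.238 = 90.7 rad/s.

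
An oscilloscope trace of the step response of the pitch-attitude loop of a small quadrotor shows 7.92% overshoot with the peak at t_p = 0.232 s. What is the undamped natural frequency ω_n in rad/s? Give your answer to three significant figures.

The overshoot fixes ζ = −ln(OS)/√(π²+ln²(OS)) = 0.628.
t_p = π/ω_d ⇒ ω_d = 13.5 rad/s; then ω_n = ω_d/√(1−ζ²) = 17.4 rad/s.

ω_n ≈ 17.4 rad/s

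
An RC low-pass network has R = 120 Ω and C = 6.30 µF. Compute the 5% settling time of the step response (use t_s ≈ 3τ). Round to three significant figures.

τ = RC = 120 × 6.30 µF = 0.000756 s.
t_s ≈ 3τ = 0.00227 s.

t_s ≈ 0.00227 s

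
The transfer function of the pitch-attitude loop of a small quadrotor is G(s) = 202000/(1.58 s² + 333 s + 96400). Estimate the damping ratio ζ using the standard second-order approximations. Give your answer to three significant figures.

ζ ≈ 0.427

Dividing through by 1.58: denominator becomes s² + 210.8 s + 61010.
So ω_n = √61010 = 247 rad/s and ζ = 210.8/(2·247) = 0.427.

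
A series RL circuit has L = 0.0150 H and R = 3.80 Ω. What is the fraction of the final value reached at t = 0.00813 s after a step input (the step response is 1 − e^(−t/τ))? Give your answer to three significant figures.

τ = L/R = 0.0150/3.80 = 0.00395 s.
y(t)/y_∞ = 1 − e^(−t/τ) = 1 − e^(−0.00813/0.00395) = 1 − e^(−2.06) = 0.872.

y/y_∞ ≈ 0.872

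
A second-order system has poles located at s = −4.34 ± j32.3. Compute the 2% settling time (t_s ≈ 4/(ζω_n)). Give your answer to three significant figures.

t_s ≈ 0.922 s

For poles at −σ ± jω_d, ζω_n = σ = 4.34, so t_s ≈ 4/σ = 0.922 s.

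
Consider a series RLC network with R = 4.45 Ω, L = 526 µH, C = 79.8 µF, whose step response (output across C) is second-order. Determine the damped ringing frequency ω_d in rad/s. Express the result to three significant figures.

For a series RLC circuit (capacitor voltage as output), ω_n = 1/√(LC) = 1/√(526 µH · 79.8 µF) = 4880 rad/s.
ζ = (R/2)·√(C/L) = (4.45/2)·√(79.8 µF/526 µH) = 0.867.
The damped frequency ω_d = ω_n√(1−ζ²) = 2440 rad/s.

ω_d ≈ 2440 rad/s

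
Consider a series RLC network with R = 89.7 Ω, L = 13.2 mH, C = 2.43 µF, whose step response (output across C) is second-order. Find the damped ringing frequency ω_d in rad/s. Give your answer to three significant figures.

ω_d ≈ 4430 rad/s

For a series RLC circuit (capacitor voltage as output), ω_n = 1/√(LC) = 1/√(13.2 mH · 2.43 µF) = 5580 rad/s.
ζ = (R/2)·√(C/L) = (89.7/2)·√(2.43 µF/13.2 mH) = 0.609.
ω_d = 5580·√(1 − 0.609²) = 4430 rad/s.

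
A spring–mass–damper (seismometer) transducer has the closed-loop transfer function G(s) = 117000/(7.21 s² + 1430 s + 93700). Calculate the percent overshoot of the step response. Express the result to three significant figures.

Dividing through by 7.21: denominator becomes s² + 198.3 s + 13000.
So ω_n = √13000 = 114 rad/s and ζ = 198.3/(2·114) = 0.870.
Overshoot: exp(−π·0.870/√(1−0.870²)) = 0.00392, i.e. 0.392%.

%OS ≈ 0.392%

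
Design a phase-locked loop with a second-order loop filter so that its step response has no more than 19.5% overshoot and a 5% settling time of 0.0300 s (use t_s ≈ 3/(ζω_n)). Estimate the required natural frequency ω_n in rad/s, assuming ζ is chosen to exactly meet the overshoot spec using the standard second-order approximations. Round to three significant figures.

ω_n ≈ 217 rad/s

From %OS = 100·exp(−πζ/√(1−ζ²)), invert to get ζ = −ln(OS)/√(π² + ln²(OS)) with OS = 0.195.
−ln 0.195 = 1.635, so ζ = 1.635/√(π² + 2.672) = 0.462.
Then ω_n = 3/(ζ t_s) = 3/(0.462 × 0.0300) = 217 rad/s.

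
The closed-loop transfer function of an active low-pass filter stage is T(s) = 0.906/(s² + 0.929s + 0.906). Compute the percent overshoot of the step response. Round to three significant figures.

Comparing the denominator to s² + 2ζω_n s + ω_n²: ω_n = √0.906 = 0.952 rad/s, and 2ζω_n = 0.929 so ζ = 0.929/(2·0.952) = 0.488.
%OS = 100·exp(−πζ/√(1−ζ²)) = 17.3%.

%OS ≈ 17.3%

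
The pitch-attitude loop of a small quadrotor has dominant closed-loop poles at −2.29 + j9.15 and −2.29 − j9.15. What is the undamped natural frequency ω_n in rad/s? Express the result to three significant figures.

With σ = 2.29, ω_d = 9.15: ω_n = √(σ²+ω_d²) = 9.43 rad/s, ζ = σ/ω_n = 0.243.

ω_n ≈ 9.43 rad/s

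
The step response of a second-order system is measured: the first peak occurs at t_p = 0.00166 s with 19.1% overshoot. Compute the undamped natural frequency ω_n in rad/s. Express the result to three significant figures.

ω_n ≈ 2140 rad/s

ζ from %OS: ζ = |ln 0.191|/√(π²+ln²0.191) = 0.466.
t_p = π/ω_d ⇒ ω_d = 1890 rad/s; then ω_n = ω_d/√(1−ζ²) = 2140 rad/s.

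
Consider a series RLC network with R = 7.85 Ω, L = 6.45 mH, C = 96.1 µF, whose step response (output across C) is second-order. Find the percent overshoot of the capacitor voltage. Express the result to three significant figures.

For a series RLC circuit (capacitor voltage as output), ω_n = 1/√(LC) = 1/√(6.45 mH · 96.1 µF) = 1270 rad/s.
ζ = (R/2)·√(C/L) = (7.85/2)·√(96.1 µF/6.45 mH) = 0.479.
%OS = 100·exp(−πζ/√(1−ζ²)) = 18.0%.

%OS ≈ 18.0%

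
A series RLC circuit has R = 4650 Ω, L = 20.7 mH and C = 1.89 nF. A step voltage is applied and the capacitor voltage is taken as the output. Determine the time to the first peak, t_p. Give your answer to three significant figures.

For a series RLC circuit (capacitor voltage as output), ω_n = 1/√(LC) = 1/√(20.7 mH · 1.89 nF) = 160000 rad/s.
ζ = (R/2)·√(C/L) = (4650/2)·√(1.89 nF/20.7 mH) = 0.703.
ω_d = 160000·√(1 − 0.703²) = 114000 rad/s. t_p = π/ω_d = 0.0000276 s.

t_p ≈ 0.0000276 s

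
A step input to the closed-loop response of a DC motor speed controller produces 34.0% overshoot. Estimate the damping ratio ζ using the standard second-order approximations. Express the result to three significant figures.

From %OS = 100·exp(−πζ/√(1−ζ²)), invert to get ζ = −ln(OS)/√(π² + ln²(OS)) with OS = 0.340.
−ln 0.340 = 1.079, so ζ = 1.079/√(π² + 1.164) = 0.325.

ζ ≈ 0.325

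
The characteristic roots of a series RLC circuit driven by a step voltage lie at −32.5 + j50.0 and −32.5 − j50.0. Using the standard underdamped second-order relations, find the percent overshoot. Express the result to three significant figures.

|pole| = ω_n = √(32.5² + 50.0²) = 59.6 rad/s; ζ = cos θ = σ/ω_n = 0.545.
%OS = 100 e^{−πζ/√(1−ζ²)} with ζ = 0.545 gives 13.0%.

%OS ≈ 13.0%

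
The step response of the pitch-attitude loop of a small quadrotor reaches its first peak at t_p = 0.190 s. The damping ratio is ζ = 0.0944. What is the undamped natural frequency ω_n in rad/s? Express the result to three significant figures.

ω_n ≈ 16.6 rad/s

Peak time t_p = π/ω_d, so ω_d = π/t_p = π/0.190 = 16.5 rad/s.
ω_n = ω_d/√(1−ζ²) = 16.5/√0.991 = 16.6 rad/s.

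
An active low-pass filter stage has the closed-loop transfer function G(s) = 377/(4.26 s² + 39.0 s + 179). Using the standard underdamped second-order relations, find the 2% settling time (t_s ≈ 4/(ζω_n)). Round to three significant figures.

t_s ≈ 0.874 s

Dividing through by 4.26: denominator becomes s² + 9.155 s + 42.02.
So ω_n = √42.02 = 6.48 rad/s and ζ = 9.155/(2·6.48) = 0.706.
t_s ≈ 4/(ζω_n) = 0.874 s.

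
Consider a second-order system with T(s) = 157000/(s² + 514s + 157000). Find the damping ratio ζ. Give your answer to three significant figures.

ζ ≈ 0.649

Comparing the denominator to s² + 2ζω_n s + ω_n²: ω_n = √157000 = 396 rad/s, and 2ζω_n = 514 so ζ = 514/(2·396) = 0.649.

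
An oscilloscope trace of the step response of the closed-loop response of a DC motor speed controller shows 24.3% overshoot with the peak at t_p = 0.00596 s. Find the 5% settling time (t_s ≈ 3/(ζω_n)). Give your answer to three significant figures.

The overshoot fixes ζ = −ln(OS)/√(π²+ln²(OS)) = 0.411.
From t_p = π/ω_d, ω_d = π/0.00596 = 527 rad/s, so ω_n = ω_d/√(1−ζ²) = 578 rad/s.
t_s ≈ 3/(ζω_n) = 3/(0.411·578) = 0.0126 s.

t_s ≈ 0.0126 s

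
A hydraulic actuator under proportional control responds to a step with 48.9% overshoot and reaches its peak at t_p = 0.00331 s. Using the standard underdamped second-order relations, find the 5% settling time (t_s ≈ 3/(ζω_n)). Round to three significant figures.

The overshoot fixes ζ = −ln(OS)/√(π²+ln²(OS)) = 0.222.
From t_p = π/ω_d, ω_d = π/0.00331 = 949 rad/s, so ω_n = ω_d/√(1−ζ²) = 973 rad/s.
t_s ≈ 3/(ζω_n) = 3/(0.222·973) = 0.0139 s.

t_s ≈ 0.0139 s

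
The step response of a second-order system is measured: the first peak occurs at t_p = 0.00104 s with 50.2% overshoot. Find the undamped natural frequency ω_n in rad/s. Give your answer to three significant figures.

ω_n ≈ 3090 rad/s

From the overshoot, ζ = −ln(OS)/√(π²+ln²(OS)) = 0.214.
t_p = π/ω_d ⇒ ω_d = 3020 rad/s; then ω_n = ω_d/√(1−ζ²) = 3090 rad/s.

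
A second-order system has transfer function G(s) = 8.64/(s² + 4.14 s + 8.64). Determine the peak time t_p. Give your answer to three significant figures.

Comparing the denominator to s² + 2ζω_n s + ω_n²: ω_n = √8.64 = 2.94 rad/s, and 2ζω_n = 4.14 so ζ = 4.14/(2·2.94) = 0.704.
ω_d = 2.94·√(1 − 0.704²) = 2.09 rad/s. Then t_p = π/ω_d = 1.51 s.

t_p ≈ 1.51 s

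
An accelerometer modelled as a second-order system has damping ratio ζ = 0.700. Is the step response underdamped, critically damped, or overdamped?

underdamped

Since ζ = 0.700 < 1, the system is underdamped.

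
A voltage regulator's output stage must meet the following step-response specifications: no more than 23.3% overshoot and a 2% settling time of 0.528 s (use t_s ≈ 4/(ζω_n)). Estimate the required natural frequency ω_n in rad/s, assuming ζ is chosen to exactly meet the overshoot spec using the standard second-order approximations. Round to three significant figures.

Inverting the overshoot relation: ζ = |ln 0.233|/√(π² + ln²0.233) = 0.421.
Then ω_n = 4/(ζ t_s) = 4/(0.421 × 0.528) = 18.0 rad/s.

ω_n ≈ 18.0 rad/s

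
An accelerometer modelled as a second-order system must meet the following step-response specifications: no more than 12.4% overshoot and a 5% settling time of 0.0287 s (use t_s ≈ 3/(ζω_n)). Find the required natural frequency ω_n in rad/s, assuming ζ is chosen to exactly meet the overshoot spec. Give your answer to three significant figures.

Inverting the overshoot relation: ζ = |ln 0.124|/√(π² + ln²0.124) = 0.553.
Then ω_n = 3/(ζ t_s) = 3/(0.553 × 0.0287) = 189 rad/s.

ω_n ≈ 189 rad/s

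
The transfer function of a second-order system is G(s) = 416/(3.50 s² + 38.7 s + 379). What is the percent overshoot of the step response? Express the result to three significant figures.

Dividing through by 3.50: denominator becomes s² + 11.06 s + 108.3.
So ω_n = √108.3 = 10.4 rad/s and ζ = 11.06/(2·10.4) = 0.531.
Overshoot: exp(−π·0.531/√(1−0.531²)) = 0.139, i.e. 13.9%.

%OS ≈ 13.9%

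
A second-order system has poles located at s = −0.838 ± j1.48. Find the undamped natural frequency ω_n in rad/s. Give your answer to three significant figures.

The poles are at −σ ± jω_d with σ = 0.838 and ω_d = 1.48, so ω_n = √(σ²+ω_d²) = 1.70 rad/s and ζ = σ/ω_n = 0.493.

ω_n ≈ 1.70 rad/s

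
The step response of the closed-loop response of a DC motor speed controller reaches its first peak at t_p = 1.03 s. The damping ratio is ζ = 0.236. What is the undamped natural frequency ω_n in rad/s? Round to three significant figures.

Peak time t_p = π/ω_d, so ω_d = π/t_p = π/1.03 = 3.05 rad/s.
ω_n = ω_d/√(1−ζ²) = 3.05/√0.944 = 3.14 rad/s.

ω_n ≈ 3.14 rad/s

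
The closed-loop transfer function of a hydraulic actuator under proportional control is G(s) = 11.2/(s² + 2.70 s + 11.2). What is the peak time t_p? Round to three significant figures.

Matching coefficients with s² + 2ζω_n s + ω_n² gives ω_n² = 11.2 ⇒ ω_n = 3.35 rad/s, and ζ = 2.70/(2ω_n) = 0.403.
ω_d = 3.35·√(1 − 0.403²) = 3.06 rad/s. Then t_p = π/ω_d = 1.03 s.

t_p ≈ 1.03 s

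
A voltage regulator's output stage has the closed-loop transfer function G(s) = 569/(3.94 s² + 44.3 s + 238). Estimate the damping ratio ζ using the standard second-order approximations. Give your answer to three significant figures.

ζ ≈ 0.723

Dividing through by 3.94: denominator becomes s² + 11.24 s + 60.41.
So ω_n = √60.41 = 7.77 rad/s and ζ = 11.24/(2·7.77) = 0.723.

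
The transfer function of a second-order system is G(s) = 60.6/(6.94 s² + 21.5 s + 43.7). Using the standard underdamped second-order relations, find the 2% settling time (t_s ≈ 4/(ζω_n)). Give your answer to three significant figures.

t_s ≈ 2.58 s

Dividing through by 6.94: denominator becomes s² + 3.098 s + 6.297.
So ω_n = √6.297 = 2.51 rad/s and ζ = 3.098/(2·2.51) = 0.617.
t_s ≈ 4/(ζω_n) = 2.58 s.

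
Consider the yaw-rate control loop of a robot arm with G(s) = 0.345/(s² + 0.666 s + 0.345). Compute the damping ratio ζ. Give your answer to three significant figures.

ω_n = √0.345 = 0.587 rad/s; ζ = 0.666/(2·0.587) = 0.567.

ζ ≈ 0.567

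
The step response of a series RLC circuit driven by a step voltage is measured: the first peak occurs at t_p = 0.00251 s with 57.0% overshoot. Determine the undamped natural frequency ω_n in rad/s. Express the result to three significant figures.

ω_n ≈ 1270 rad/s

The overshoot fixes ζ = −ln(OS)/√(π²+ln²(OS)) = 0.176.
t_p = π/ω_d ⇒ ω_d = 1250 rad/s; then ω_n = ω_d/√(1−ζ²) = 1270 rad/s.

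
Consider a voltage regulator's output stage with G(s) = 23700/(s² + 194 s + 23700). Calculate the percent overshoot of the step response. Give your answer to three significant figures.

%OS ≈ 7.82%

Comparing the denominator to s² + 2ζω_n s + ω_n²: ω_n = √23700 = 154 rad/s, and 2ζω_n = 194 so ζ = 194/(2·154) = 0.630.
Overshoot: exp(−π·0.630/√(1−0.630²)) = 0.0782, i.e. 7.82%.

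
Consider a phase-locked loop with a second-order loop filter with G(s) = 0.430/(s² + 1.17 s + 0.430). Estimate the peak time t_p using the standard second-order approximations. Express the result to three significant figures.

t_p ≈ 10.6 s

Comparing the denominator to s² + 2ζω_n s + ω_n²: ω_n = √0.430 = 0.656 rad/s, and 2ζω_n = 1.17 so ζ = 1.17/(2·0.656) = 0.892.
ω_d = ω_n√(1−ζ²) = 0.296 rad/s. Then t_p = π/ω_d = 10.6 s.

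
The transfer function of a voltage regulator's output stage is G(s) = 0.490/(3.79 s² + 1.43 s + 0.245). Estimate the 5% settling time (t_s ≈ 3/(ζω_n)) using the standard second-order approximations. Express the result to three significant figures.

t_s ≈ 15.9 s

Dividing through by 3.79: denominator becomes s² + 0.3773 s + 0.06464.
So ω_n = √0.06464 = 0.254 rad/s and ζ = 0.3773/(2·0.254) = 0.742.
t_s ≈ 3/(ζω_n) = 15.9 s.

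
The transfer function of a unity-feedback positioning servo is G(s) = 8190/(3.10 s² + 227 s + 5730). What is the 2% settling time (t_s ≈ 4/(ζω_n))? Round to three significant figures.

Dividing through by 3.10: denominator becomes s² + 73.23 s + 1848.
So ω_n = √1848 = 43.0 rad/s and ζ = 73.23/(2·43.0) = 0.852.
t_s ≈ 4/(ζω_n) = 0.109 s.

t_s ≈ 0.109 s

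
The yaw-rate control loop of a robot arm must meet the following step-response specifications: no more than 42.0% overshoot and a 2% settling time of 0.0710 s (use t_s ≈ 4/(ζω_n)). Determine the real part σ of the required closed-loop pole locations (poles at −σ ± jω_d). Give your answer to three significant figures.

σ ≈ 56.3

The settling-time spec alone fixes σ = ζω_n = 4/t_s = 4/0.0710 = 56.3.
(Overshoot then fixes ζ = 0.266 and hence ω_d = σ·√(1−ζ²)/ζ = 204 rad/s.)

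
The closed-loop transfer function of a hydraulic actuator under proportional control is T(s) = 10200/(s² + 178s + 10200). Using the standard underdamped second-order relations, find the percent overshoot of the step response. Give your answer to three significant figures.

Comparing the denominator to s² + 2ζω_n s + ω_n²: ω_n = √10200 = 101 rad/s, and 2ζω_n = 178 so ζ = 178/(2·101) = 0.881.
%OS = 100 e^{−πζ/√(1−ζ²)} with ζ = 0.881 gives 0.286%.

%OS ≈ 0.286%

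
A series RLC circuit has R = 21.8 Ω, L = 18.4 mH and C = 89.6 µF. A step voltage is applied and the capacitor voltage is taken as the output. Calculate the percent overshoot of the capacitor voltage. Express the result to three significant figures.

For a series RLC circuit (capacitor voltage as output), ω_n = 1/√(LC) = 1/√(18.4 mH · 89.6 µF) = 779 rad/s.
ζ = (R/2)·√(C/L) = (21.8/2)·√(89.6 µF/18.4 mH) = 0.761.
%OS = 100 e^{−πζ/√(1−ζ²)} with ζ = 0.761 gives 2.52%.

%OS ≈ 2.52%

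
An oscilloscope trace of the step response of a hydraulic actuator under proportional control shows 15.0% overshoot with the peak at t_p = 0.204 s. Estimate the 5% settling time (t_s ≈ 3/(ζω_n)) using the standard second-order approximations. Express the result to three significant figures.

ζ from %OS: ζ = |ln 0.150|/√(π²+ln²0.150) = 0.517.
t_p = π/ω_d ⇒ ω_d = 15.4 rad/s; then ω_n = ω_d/√(1−ζ²) = 18.0 rad/s.
t_s ≈ 3/(ζω_n) = 3/(0.517·18.0) = 0.323 s.

t_s ≈ 0.323 s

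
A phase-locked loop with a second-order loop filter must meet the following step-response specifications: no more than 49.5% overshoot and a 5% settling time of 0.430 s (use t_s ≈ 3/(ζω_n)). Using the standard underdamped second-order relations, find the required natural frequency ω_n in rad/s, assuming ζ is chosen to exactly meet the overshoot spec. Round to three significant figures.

ω_n ≈ 31.9 rad/s

Inverting the overshoot relation: ζ = |ln 0.495|/√(π² + ln²0.495) = 0.218.
Then ω_n = 3/(ζ t_s) = 3/(0.218 × 0.430) = 31.9 rad/s.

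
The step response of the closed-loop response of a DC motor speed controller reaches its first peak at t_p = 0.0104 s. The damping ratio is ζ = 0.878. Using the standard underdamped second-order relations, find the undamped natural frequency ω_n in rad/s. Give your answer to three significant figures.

ω_n ≈ 631 rad/s

Peak time t_p = π/ω_d, so ω_d = π/t_p = π/0.0104 = 302 rad/s.
ω_n = ω_d/√(1−ζ²) = 302/√0.229 = 631 rad/s.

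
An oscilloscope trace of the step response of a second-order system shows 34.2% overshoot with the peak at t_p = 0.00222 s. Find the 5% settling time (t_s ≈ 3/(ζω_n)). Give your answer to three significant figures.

t_s ≈ 0.00621 s

The overshoot fixes ζ = −ln(OS)/√(π²+ln²(OS)) = 0.323.
t_p = π/ω_d ⇒ ω_d = 1420 rad/s; then ω_n = ω_d/√(1−ζ²) = 1500 rad/s.
t_s ≈ 3/(ζω_n) = 3/(0.323·1500) = 0.00621 s.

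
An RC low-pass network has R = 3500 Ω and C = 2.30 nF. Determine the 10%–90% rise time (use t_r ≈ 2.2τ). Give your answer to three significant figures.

τ = RC = 3500 × 2.30 nF = 0.00000805 s.
t_r ≈ 2.2τ = 0.0000177 s.

t_r ≈ 0.0000177 s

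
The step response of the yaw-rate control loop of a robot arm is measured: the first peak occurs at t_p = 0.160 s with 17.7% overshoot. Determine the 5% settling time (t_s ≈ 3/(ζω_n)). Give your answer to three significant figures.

t_s ≈ 0.277 s

From the overshoot, ζ = −ln(OS)/√(π²+ln²(OS)) = 0.483.
From t_p = π/ω_d, ω_d = π/0.160 = 19.6 rad/s, so ω_n = ω_d/√(1−ζ²) = 22.4 rad/s.
t_s ≈ 3/(ζω_n) = 3/(0.483·22.4) = 0.277 s.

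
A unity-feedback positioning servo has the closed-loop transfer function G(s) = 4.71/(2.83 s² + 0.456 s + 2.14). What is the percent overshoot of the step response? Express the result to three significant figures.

%OS ≈ 74.7%

Dividing through by 2.83: denominator becomes s² + 0.1611 s + 0.7562.
So ω_n = √0.7562 = 0.870 rad/s and ζ = 0.1611/(2·0.870) = 0.0926.
Overshoot: exp(−π·0.0926/√(1−0.0926²)) = 0.747, i.e. 74.7%.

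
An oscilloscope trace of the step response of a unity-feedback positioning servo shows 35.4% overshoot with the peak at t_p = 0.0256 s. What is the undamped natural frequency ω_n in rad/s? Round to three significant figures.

From the overshoot, ζ = −ln(OS)/√(π²+ln²(OS)) = 0.314.
t_p = π/ω_d ⇒ ω_d = 123 rad/s; then ω_n = ω_d/√(1−ζ²) = 129 rad/s.

ω_n ≈ 129 rad/s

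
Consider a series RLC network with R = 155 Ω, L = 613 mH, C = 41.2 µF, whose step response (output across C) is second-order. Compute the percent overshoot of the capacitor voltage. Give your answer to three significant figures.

For a series RLC circuit (capacitor voltage as output), ω_n = 1/√(LC) = 1/√(613 mH · 41.2 µF) = 199 rad/s.
ζ = (R/2)·√(C/L) = (155/2)·√(41.2 µF/613 mH) = 0.635.
%OS = 100·exp(−πζ/√(1−ζ²)) = 7.54%.

%OS ≈ 7.54%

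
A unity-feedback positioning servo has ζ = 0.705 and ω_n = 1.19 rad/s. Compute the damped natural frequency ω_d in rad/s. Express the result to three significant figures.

ω_d ≈ 0.844 rad/s

ω_d = ω_n√(1−ζ²) = 1.19·√0.503 = 0.844 rad/s.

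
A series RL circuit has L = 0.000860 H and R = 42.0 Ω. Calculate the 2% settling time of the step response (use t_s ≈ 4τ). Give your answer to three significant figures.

t_s ≈ 0.0000819 s

τ = L/R = 0.000860/42.0 = 0.0000205 s.
t_s ≈ 4τ = 0.0000819 s.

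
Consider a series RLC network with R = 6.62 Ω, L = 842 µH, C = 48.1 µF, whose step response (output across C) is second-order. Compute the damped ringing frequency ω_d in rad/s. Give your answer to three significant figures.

ω_d ≈ 3040 rad/s

For a series RLC circuit (capacitor voltage as output), ω_n = 1/√(LC) = 1/√(842 µH · 48.1 µF) = 4970 rad/s.
ζ = (R/2)·√(C/L) = (6.62/2)·√(48.1 µF/842 µH) = 0.791.
The damped frequency ω_d = ω_n√(1−ζ²) = 3040 rad/s.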